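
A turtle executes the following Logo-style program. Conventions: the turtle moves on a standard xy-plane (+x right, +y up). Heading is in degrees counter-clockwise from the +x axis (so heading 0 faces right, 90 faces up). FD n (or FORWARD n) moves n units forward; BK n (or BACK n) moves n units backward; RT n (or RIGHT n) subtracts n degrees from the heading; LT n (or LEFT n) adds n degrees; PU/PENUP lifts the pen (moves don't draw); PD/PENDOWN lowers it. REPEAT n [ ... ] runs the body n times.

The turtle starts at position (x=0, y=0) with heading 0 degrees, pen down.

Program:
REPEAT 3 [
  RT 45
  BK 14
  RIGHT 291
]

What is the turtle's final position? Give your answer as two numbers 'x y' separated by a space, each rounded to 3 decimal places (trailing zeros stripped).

Executing turtle program step by step:
Start: pos=(0,0), heading=0, pen down
REPEAT 3 [
  -- iteration 1/3 --
  RT 45: heading 0 -> 315
  BK 14: (0,0) -> (-9.899,9.899) [heading=315, draw]
  RT 291: heading 315 -> 24
  -- iteration 2/3 --
  RT 45: heading 24 -> 339
  BK 14: (-9.899,9.899) -> (-22.97,14.917) [heading=339, draw]
  RT 291: heading 339 -> 48
  -- iteration 3/3 --
  RT 45: heading 48 -> 3
  BK 14: (-22.97,14.917) -> (-36.95,14.184) [heading=3, draw]
  RT 291: heading 3 -> 72
]
Final: pos=(-36.95,14.184), heading=72, 3 segment(s) drawn

Answer: -36.95 14.184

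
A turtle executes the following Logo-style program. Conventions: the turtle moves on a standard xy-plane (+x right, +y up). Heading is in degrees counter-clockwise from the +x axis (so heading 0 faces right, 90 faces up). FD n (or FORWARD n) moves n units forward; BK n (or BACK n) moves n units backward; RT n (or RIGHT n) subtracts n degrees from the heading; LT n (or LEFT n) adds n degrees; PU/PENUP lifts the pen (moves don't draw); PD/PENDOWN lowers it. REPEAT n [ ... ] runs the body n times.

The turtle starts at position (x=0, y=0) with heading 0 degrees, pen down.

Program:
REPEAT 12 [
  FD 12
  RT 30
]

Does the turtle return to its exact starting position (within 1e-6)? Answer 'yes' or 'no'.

Answer: yes

Derivation:
Executing turtle program step by step:
Start: pos=(0,0), heading=0, pen down
REPEAT 12 [
  -- iteration 1/12 --
  FD 12: (0,0) -> (12,0) [heading=0, draw]
  RT 30: heading 0 -> 330
  -- iteration 2/12 --
  FD 12: (12,0) -> (22.392,-6) [heading=330, draw]
  RT 30: heading 330 -> 300
  -- iteration 3/12 --
  FD 12: (22.392,-6) -> (28.392,-16.392) [heading=300, draw]
  RT 30: heading 300 -> 270
  -- iteration 4/12 --
  FD 12: (28.392,-16.392) -> (28.392,-28.392) [heading=270, draw]
  RT 30: heading 270 -> 240
  -- iteration 5/12 --
  FD 12: (28.392,-28.392) -> (22.392,-38.785) [heading=240, draw]
  RT 30: heading 240 -> 210
  -- iteration 6/12 --
  FD 12: (22.392,-38.785) -> (12,-44.785) [heading=210, draw]
  RT 30: heading 210 -> 180
  -- iteration 7/12 --
  FD 12: (12,-44.785) -> (0,-44.785) [heading=180, draw]
  RT 30: heading 180 -> 150
  -- iteration 8/12 --
  FD 12: (0,-44.785) -> (-10.392,-38.785) [heading=150, draw]
  RT 30: heading 150 -> 120
  -- iteration 9/12 --
  FD 12: (-10.392,-38.785) -> (-16.392,-28.392) [heading=120, draw]
  RT 30: heading 120 -> 90
  -- iteration 10/12 --
  FD 12: (-16.392,-28.392) -> (-16.392,-16.392) [heading=90, draw]
  RT 30: heading 90 -> 60
  -- iteration 11/12 --
  FD 12: (-16.392,-16.392) -> (-10.392,-6) [heading=60, draw]
  RT 30: heading 60 -> 30
  -- iteration 12/12 --
  FD 12: (-10.392,-6) -> (0,0) [heading=30, draw]
  RT 30: heading 30 -> 0
]
Final: pos=(0,0), heading=0, 12 segment(s) drawn

Start position: (0, 0)
Final position: (0, 0)
Distance = 0; < 1e-6 -> CLOSED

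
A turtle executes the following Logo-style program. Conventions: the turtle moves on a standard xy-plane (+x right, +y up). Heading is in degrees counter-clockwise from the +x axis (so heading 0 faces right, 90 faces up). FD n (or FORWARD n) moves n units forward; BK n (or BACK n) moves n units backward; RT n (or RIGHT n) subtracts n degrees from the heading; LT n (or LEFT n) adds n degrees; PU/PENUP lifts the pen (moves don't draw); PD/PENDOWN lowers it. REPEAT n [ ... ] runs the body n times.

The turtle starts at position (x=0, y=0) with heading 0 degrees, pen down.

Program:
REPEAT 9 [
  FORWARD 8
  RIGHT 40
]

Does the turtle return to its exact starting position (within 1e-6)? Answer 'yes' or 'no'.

Executing turtle program step by step:
Start: pos=(0,0), heading=0, pen down
REPEAT 9 [
  -- iteration 1/9 --
  FD 8: (0,0) -> (8,0) [heading=0, draw]
  RT 40: heading 0 -> 320
  -- iteration 2/9 --
  FD 8: (8,0) -> (14.128,-5.142) [heading=320, draw]
  RT 40: heading 320 -> 280
  -- iteration 3/9 --
  FD 8: (14.128,-5.142) -> (15.518,-13.021) [heading=280, draw]
  RT 40: heading 280 -> 240
  -- iteration 4/9 --
  FD 8: (15.518,-13.021) -> (11.518,-19.949) [heading=240, draw]
  RT 40: heading 240 -> 200
  -- iteration 5/9 --
  FD 8: (11.518,-19.949) -> (4,-22.685) [heading=200, draw]
  RT 40: heading 200 -> 160
  -- iteration 6/9 --
  FD 8: (4,-22.685) -> (-3.518,-19.949) [heading=160, draw]
  RT 40: heading 160 -> 120
  -- iteration 7/9 --
  FD 8: (-3.518,-19.949) -> (-7.518,-13.021) [heading=120, draw]
  RT 40: heading 120 -> 80
  -- iteration 8/9 --
  FD 8: (-7.518,-13.021) -> (-6.128,-5.142) [heading=80, draw]
  RT 40: heading 80 -> 40
  -- iteration 9/9 --
  FD 8: (-6.128,-5.142) -> (0,0) [heading=40, draw]
  RT 40: heading 40 -> 0
]
Final: pos=(0,0), heading=0, 9 segment(s) drawn

Start position: (0, 0)
Final position: (0, 0)
Distance = 0; < 1e-6 -> CLOSED

Answer: yes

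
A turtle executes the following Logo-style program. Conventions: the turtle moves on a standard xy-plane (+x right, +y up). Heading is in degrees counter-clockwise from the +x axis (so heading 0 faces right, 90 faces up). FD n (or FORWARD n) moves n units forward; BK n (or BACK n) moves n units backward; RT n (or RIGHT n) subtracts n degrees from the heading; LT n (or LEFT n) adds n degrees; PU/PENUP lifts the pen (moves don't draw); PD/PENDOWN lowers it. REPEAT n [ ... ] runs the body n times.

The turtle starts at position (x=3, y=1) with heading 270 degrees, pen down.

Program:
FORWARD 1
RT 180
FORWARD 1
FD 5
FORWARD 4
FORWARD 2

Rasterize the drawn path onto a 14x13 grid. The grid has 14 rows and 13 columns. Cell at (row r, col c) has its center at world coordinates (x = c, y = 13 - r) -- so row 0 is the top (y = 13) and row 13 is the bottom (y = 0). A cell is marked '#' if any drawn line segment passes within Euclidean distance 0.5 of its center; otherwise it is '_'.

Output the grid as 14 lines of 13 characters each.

Answer: _____________
___#_________
___#_________
___#_________
___#_________
___#_________
___#_________
___#_________
___#_________
___#_________
___#_________
___#_________
___#_________
___#_________

Derivation:
Segment 0: (3,1) -> (3,0)
Segment 1: (3,0) -> (3,1)
Segment 2: (3,1) -> (3,6)
Segment 3: (3,6) -> (3,10)
Segment 4: (3,10) -> (3,12)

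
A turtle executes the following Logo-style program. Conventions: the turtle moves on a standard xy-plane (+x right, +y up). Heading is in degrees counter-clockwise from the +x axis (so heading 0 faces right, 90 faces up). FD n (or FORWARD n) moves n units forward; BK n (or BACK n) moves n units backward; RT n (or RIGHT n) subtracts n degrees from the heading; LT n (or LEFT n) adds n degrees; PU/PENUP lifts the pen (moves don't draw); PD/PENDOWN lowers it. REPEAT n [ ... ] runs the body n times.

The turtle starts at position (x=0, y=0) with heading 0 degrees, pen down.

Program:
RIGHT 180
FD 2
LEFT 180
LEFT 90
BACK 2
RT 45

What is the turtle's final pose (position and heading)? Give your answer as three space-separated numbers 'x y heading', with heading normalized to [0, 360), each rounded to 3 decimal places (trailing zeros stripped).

Answer: -2 -2 45

Derivation:
Executing turtle program step by step:
Start: pos=(0,0), heading=0, pen down
RT 180: heading 0 -> 180
FD 2: (0,0) -> (-2,0) [heading=180, draw]
LT 180: heading 180 -> 0
LT 90: heading 0 -> 90
BK 2: (-2,0) -> (-2,-2) [heading=90, draw]
RT 45: heading 90 -> 45
Final: pos=(-2,-2), heading=45, 2 segment(s) drawn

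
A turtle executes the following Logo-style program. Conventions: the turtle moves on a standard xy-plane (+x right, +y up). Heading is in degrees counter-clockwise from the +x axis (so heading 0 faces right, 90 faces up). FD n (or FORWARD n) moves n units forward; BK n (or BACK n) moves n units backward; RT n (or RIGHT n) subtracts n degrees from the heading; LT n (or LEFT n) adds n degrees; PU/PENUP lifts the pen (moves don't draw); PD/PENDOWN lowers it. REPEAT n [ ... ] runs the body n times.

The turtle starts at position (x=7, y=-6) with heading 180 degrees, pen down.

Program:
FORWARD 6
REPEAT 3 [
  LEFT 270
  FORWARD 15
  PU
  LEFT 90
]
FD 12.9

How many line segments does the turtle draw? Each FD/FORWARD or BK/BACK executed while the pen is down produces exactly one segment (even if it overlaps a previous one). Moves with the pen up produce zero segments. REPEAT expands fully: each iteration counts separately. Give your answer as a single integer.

Answer: 2

Derivation:
Executing turtle program step by step:
Start: pos=(7,-6), heading=180, pen down
FD 6: (7,-6) -> (1,-6) [heading=180, draw]
REPEAT 3 [
  -- iteration 1/3 --
  LT 270: heading 180 -> 90
  FD 15: (1,-6) -> (1,9) [heading=90, draw]
  PU: pen up
  LT 90: heading 90 -> 180
  -- iteration 2/3 --
  LT 270: heading 180 -> 90
  FD 15: (1,9) -> (1,24) [heading=90, move]
  PU: pen up
  LT 90: heading 90 -> 180
  -- iteration 3/3 --
  LT 270: heading 180 -> 90
  FD 15: (1,24) -> (1,39) [heading=90, move]
  PU: pen up
  LT 90: heading 90 -> 180
]
FD 12.9: (1,39) -> (-11.9,39) [heading=180, move]
Final: pos=(-11.9,39), heading=180, 2 segment(s) drawn
Segments drawn: 2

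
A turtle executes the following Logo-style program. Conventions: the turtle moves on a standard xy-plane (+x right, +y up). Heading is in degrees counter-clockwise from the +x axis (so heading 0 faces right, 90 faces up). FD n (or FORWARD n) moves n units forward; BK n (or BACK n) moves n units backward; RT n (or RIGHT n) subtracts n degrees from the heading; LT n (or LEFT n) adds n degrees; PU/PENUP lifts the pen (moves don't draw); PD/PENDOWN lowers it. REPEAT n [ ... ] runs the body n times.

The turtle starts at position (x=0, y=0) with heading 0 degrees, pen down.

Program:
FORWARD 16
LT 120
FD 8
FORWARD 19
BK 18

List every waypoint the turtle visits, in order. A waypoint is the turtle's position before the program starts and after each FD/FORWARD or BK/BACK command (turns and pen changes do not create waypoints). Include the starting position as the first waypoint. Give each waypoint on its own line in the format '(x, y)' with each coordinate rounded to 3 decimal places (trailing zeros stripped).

Answer: (0, 0)
(16, 0)
(12, 6.928)
(2.5, 23.383)
(11.5, 7.794)

Derivation:
Executing turtle program step by step:
Start: pos=(0,0), heading=0, pen down
FD 16: (0,0) -> (16,0) [heading=0, draw]
LT 120: heading 0 -> 120
FD 8: (16,0) -> (12,6.928) [heading=120, draw]
FD 19: (12,6.928) -> (2.5,23.383) [heading=120, draw]
BK 18: (2.5,23.383) -> (11.5,7.794) [heading=120, draw]
Final: pos=(11.5,7.794), heading=120, 4 segment(s) drawn
Waypoints (5 total):
(0, 0)
(16, 0)
(12, 6.928)
(2.5, 23.383)
(11.5, 7.794)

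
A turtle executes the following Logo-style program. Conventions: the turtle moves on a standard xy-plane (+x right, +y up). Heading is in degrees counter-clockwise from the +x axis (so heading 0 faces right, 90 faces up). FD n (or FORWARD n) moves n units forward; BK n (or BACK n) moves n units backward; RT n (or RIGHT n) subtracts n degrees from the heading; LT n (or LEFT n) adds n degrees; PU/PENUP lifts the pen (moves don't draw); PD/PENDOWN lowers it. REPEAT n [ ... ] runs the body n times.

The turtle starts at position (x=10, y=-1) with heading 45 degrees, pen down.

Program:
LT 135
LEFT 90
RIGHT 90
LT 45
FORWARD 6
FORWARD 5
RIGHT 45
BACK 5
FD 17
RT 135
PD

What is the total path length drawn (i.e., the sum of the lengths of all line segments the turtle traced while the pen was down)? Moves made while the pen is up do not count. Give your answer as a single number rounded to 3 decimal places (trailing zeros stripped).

Executing turtle program step by step:
Start: pos=(10,-1), heading=45, pen down
LT 135: heading 45 -> 180
LT 90: heading 180 -> 270
RT 90: heading 270 -> 180
LT 45: heading 180 -> 225
FD 6: (10,-1) -> (5.757,-5.243) [heading=225, draw]
FD 5: (5.757,-5.243) -> (2.222,-8.778) [heading=225, draw]
RT 45: heading 225 -> 180
BK 5: (2.222,-8.778) -> (7.222,-8.778) [heading=180, draw]
FD 17: (7.222,-8.778) -> (-9.778,-8.778) [heading=180, draw]
RT 135: heading 180 -> 45
PD: pen down
Final: pos=(-9.778,-8.778), heading=45, 4 segment(s) drawn

Segment lengths:
  seg 1: (10,-1) -> (5.757,-5.243), length = 6
  seg 2: (5.757,-5.243) -> (2.222,-8.778), length = 5
  seg 3: (2.222,-8.778) -> (7.222,-8.778), length = 5
  seg 4: (7.222,-8.778) -> (-9.778,-8.778), length = 17
Total = 33

Answer: 33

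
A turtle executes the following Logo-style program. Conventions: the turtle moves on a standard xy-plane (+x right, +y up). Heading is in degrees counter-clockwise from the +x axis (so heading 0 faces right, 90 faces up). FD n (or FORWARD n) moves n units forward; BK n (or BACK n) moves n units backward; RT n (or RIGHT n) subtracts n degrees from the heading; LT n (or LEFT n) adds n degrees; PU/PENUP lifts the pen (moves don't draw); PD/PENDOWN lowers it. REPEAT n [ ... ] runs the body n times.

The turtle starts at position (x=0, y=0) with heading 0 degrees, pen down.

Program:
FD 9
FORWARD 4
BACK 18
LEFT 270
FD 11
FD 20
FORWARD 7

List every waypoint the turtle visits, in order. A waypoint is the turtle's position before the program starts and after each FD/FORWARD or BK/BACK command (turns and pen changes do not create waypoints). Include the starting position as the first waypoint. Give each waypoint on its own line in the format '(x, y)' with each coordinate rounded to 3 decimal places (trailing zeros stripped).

Executing turtle program step by step:
Start: pos=(0,0), heading=0, pen down
FD 9: (0,0) -> (9,0) [heading=0, draw]
FD 4: (9,0) -> (13,0) [heading=0, draw]
BK 18: (13,0) -> (-5,0) [heading=0, draw]
LT 270: heading 0 -> 270
FD 11: (-5,0) -> (-5,-11) [heading=270, draw]
FD 20: (-5,-11) -> (-5,-31) [heading=270, draw]
FD 7: (-5,-31) -> (-5,-38) [heading=270, draw]
Final: pos=(-5,-38), heading=270, 6 segment(s) drawn
Waypoints (7 total):
(0, 0)
(9, 0)
(13, 0)
(-5, 0)
(-5, -11)
(-5, -31)
(-5, -38)

Answer: (0, 0)
(9, 0)
(13, 0)
(-5, 0)
(-5, -11)
(-5, -31)
(-5, -38)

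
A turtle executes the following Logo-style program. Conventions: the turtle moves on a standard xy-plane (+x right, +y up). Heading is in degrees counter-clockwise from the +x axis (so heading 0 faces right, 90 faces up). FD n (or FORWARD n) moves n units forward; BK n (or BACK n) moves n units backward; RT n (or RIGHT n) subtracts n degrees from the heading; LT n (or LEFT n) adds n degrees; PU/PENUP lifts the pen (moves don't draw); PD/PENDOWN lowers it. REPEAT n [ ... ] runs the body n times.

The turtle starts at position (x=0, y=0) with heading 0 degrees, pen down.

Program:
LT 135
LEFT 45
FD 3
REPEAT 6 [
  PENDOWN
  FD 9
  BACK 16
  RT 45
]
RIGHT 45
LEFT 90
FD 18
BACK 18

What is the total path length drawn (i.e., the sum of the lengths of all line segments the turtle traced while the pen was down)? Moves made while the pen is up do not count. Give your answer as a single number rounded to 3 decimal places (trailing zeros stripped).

Answer: 189

Derivation:
Executing turtle program step by step:
Start: pos=(0,0), heading=0, pen down
LT 135: heading 0 -> 135
LT 45: heading 135 -> 180
FD 3: (0,0) -> (-3,0) [heading=180, draw]
REPEAT 6 [
  -- iteration 1/6 --
  PD: pen down
  FD 9: (-3,0) -> (-12,0) [heading=180, draw]
  BK 16: (-12,0) -> (4,0) [heading=180, draw]
  RT 45: heading 180 -> 135
  -- iteration 2/6 --
  PD: pen down
  FD 9: (4,0) -> (-2.364,6.364) [heading=135, draw]
  BK 16: (-2.364,6.364) -> (8.95,-4.95) [heading=135, draw]
  RT 45: heading 135 -> 90
  -- iteration 3/6 --
  PD: pen down
  FD 9: (8.95,-4.95) -> (8.95,4.05) [heading=90, draw]
  BK 16: (8.95,4.05) -> (8.95,-11.95) [heading=90, draw]
  RT 45: heading 90 -> 45
  -- iteration 4/6 --
  PD: pen down
  FD 9: (8.95,-11.95) -> (15.314,-5.586) [heading=45, draw]
  BK 16: (15.314,-5.586) -> (4,-16.899) [heading=45, draw]
  RT 45: heading 45 -> 0
  -- iteration 5/6 --
  PD: pen down
  FD 9: (4,-16.899) -> (13,-16.899) [heading=0, draw]
  BK 16: (13,-16.899) -> (-3,-16.899) [heading=0, draw]
  RT 45: heading 0 -> 315
  -- iteration 6/6 --
  PD: pen down
  FD 9: (-3,-16.899) -> (3.364,-23.263) [heading=315, draw]
  BK 16: (3.364,-23.263) -> (-7.95,-11.95) [heading=315, draw]
  RT 45: heading 315 -> 270
]
RT 45: heading 270 -> 225
LT 90: heading 225 -> 315
FD 18: (-7.95,-11.95) -> (4.778,-24.678) [heading=315, draw]
BK 18: (4.778,-24.678) -> (-7.95,-11.95) [heading=315, draw]
Final: pos=(-7.95,-11.95), heading=315, 15 segment(s) drawn

Segment lengths:
  seg 1: (0,0) -> (-3,0), length = 3
  seg 2: (-3,0) -> (-12,0), length = 9
  seg 3: (-12,0) -> (4,0), length = 16
  seg 4: (4,0) -> (-2.364,6.364), length = 9
  seg 5: (-2.364,6.364) -> (8.95,-4.95), length = 16
  seg 6: (8.95,-4.95) -> (8.95,4.05), length = 9
  seg 7: (8.95,4.05) -> (8.95,-11.95), length = 16
  seg 8: (8.95,-11.95) -> (15.314,-5.586), length = 9
  seg 9: (15.314,-5.586) -> (4,-16.899), length = 16
  seg 10: (4,-16.899) -> (13,-16.899), length = 9
  seg 11: (13,-16.899) -> (-3,-16.899), length = 16
  seg 12: (-3,-16.899) -> (3.364,-23.263), length = 9
  seg 13: (3.364,-23.263) -> (-7.95,-11.95), length = 16
  seg 14: (-7.95,-11.95) -> (4.778,-24.678), length = 18
  seg 15: (4.778,-24.678) -> (-7.95,-11.95), length = 18
Total = 189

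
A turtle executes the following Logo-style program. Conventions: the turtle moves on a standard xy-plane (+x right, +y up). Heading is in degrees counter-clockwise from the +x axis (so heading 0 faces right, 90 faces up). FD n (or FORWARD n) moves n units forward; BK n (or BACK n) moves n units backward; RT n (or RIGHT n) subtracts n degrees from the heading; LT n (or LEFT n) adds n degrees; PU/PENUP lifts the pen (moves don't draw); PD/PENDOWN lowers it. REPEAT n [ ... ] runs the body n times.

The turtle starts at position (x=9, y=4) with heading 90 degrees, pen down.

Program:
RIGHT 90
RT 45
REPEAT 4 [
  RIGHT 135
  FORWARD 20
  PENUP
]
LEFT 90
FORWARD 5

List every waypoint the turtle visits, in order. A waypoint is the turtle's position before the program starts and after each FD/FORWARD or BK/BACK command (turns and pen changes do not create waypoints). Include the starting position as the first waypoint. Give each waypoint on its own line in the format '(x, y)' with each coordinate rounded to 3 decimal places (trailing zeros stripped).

Executing turtle program step by step:
Start: pos=(9,4), heading=90, pen down
RT 90: heading 90 -> 0
RT 45: heading 0 -> 315
REPEAT 4 [
  -- iteration 1/4 --
  RT 135: heading 315 -> 180
  FD 20: (9,4) -> (-11,4) [heading=180, draw]
  PU: pen up
  -- iteration 2/4 --
  RT 135: heading 180 -> 45
  FD 20: (-11,4) -> (3.142,18.142) [heading=45, move]
  PU: pen up
  -- iteration 3/4 --
  RT 135: heading 45 -> 270
  FD 20: (3.142,18.142) -> (3.142,-1.858) [heading=270, move]
  PU: pen up
  -- iteration 4/4 --
  RT 135: heading 270 -> 135
  FD 20: (3.142,-1.858) -> (-11,12.284) [heading=135, move]
  PU: pen up
]
LT 90: heading 135 -> 225
FD 5: (-11,12.284) -> (-14.536,8.749) [heading=225, move]
Final: pos=(-14.536,8.749), heading=225, 1 segment(s) drawn
Waypoints (6 total):
(9, 4)
(-11, 4)
(3.142, 18.142)
(3.142, -1.858)
(-11, 12.284)
(-14.536, 8.749)

Answer: (9, 4)
(-11, 4)
(3.142, 18.142)
(3.142, -1.858)
(-11, 12.284)
(-14.536, 8.749)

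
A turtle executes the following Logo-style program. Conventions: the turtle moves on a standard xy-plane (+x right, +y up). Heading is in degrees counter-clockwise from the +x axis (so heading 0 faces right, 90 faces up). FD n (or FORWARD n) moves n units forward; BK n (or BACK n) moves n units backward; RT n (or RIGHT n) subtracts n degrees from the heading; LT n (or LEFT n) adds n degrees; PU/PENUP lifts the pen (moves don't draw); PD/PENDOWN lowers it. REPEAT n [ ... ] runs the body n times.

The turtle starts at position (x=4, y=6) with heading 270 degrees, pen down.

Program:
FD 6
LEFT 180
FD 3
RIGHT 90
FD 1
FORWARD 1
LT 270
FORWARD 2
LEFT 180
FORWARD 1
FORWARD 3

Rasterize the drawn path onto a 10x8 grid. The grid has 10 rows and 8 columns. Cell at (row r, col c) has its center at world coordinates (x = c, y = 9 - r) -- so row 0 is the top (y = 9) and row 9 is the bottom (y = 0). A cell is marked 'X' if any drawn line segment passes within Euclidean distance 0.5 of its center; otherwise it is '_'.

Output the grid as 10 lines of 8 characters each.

Segment 0: (4,6) -> (4,0)
Segment 1: (4,0) -> (4,3)
Segment 2: (4,3) -> (5,3)
Segment 3: (5,3) -> (6,3)
Segment 4: (6,3) -> (6,1)
Segment 5: (6,1) -> (6,2)
Segment 6: (6,2) -> (6,5)

Answer: ________
________
________
____X___
____X_X_
____X_X_
____XXX_
____X_X_
____X_X_
____X___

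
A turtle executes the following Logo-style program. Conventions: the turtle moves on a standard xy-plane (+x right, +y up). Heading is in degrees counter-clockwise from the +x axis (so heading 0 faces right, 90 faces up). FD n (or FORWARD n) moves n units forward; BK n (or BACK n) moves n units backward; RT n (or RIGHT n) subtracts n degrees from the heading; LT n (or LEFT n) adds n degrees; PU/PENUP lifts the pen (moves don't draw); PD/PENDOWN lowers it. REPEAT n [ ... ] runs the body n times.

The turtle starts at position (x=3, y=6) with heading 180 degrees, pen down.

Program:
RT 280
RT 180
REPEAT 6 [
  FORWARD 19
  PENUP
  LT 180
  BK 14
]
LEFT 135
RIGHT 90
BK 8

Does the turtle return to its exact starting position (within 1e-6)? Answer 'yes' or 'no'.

Executing turtle program step by step:
Start: pos=(3,6), heading=180, pen down
RT 280: heading 180 -> 260
RT 180: heading 260 -> 80
REPEAT 6 [
  -- iteration 1/6 --
  FD 19: (3,6) -> (6.299,24.711) [heading=80, draw]
  PU: pen up
  LT 180: heading 80 -> 260
  BK 14: (6.299,24.711) -> (8.73,38.499) [heading=260, move]
  -- iteration 2/6 --
  FD 19: (8.73,38.499) -> (5.431,19.787) [heading=260, move]
  PU: pen up
  LT 180: heading 260 -> 80
  BK 14: (5.431,19.787) -> (3,6) [heading=80, move]
  -- iteration 3/6 --
  FD 19: (3,6) -> (6.299,24.711) [heading=80, move]
  PU: pen up
  LT 180: heading 80 -> 260
  BK 14: (6.299,24.711) -> (8.73,38.499) [heading=260, move]
  -- iteration 4/6 --
  FD 19: (8.73,38.499) -> (5.431,19.787) [heading=260, move]
  PU: pen up
  LT 180: heading 260 -> 80
  BK 14: (5.431,19.787) -> (3,6) [heading=80, move]
  -- iteration 5/6 --
  FD 19: (3,6) -> (6.299,24.711) [heading=80, move]
  PU: pen up
  LT 180: heading 80 -> 260
  BK 14: (6.299,24.711) -> (8.73,38.499) [heading=260, move]
  -- iteration 6/6 --
  FD 19: (8.73,38.499) -> (5.431,19.787) [heading=260, move]
  PU: pen up
  LT 180: heading 260 -> 80
  BK 14: (5.431,19.787) -> (3,6) [heading=80, move]
]
LT 135: heading 80 -> 215
RT 90: heading 215 -> 125
BK 8: (3,6) -> (7.589,-0.553) [heading=125, move]
Final: pos=(7.589,-0.553), heading=125, 1 segment(s) drawn

Start position: (3, 6)
Final position: (7.589, -0.553)
Distance = 8; >= 1e-6 -> NOT closed

Answer: no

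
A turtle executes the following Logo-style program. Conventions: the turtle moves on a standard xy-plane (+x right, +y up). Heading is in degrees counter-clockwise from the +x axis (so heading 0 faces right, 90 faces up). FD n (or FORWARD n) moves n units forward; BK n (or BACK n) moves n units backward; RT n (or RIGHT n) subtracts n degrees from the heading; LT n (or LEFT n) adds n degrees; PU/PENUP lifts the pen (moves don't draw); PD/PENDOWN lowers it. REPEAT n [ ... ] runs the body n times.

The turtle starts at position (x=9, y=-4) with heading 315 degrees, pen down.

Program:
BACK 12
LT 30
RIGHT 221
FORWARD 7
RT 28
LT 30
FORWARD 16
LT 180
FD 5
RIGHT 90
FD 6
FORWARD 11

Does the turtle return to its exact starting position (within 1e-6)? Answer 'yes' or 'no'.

Answer: no

Derivation:
Executing turtle program step by step:
Start: pos=(9,-4), heading=315, pen down
BK 12: (9,-4) -> (0.515,4.485) [heading=315, draw]
LT 30: heading 315 -> 345
RT 221: heading 345 -> 124
FD 7: (0.515,4.485) -> (-3.4,10.289) [heading=124, draw]
RT 28: heading 124 -> 96
LT 30: heading 96 -> 126
FD 16: (-3.4,10.289) -> (-12.804,23.233) [heading=126, draw]
LT 180: heading 126 -> 306
FD 5: (-12.804,23.233) -> (-9.865,19.188) [heading=306, draw]
RT 90: heading 306 -> 216
FD 6: (-9.865,19.188) -> (-14.719,15.661) [heading=216, draw]
FD 11: (-14.719,15.661) -> (-23.619,9.195) [heading=216, draw]
Final: pos=(-23.619,9.195), heading=216, 6 segment(s) drawn

Start position: (9, -4)
Final position: (-23.619, 9.195)
Distance = 35.186; >= 1e-6 -> NOT closed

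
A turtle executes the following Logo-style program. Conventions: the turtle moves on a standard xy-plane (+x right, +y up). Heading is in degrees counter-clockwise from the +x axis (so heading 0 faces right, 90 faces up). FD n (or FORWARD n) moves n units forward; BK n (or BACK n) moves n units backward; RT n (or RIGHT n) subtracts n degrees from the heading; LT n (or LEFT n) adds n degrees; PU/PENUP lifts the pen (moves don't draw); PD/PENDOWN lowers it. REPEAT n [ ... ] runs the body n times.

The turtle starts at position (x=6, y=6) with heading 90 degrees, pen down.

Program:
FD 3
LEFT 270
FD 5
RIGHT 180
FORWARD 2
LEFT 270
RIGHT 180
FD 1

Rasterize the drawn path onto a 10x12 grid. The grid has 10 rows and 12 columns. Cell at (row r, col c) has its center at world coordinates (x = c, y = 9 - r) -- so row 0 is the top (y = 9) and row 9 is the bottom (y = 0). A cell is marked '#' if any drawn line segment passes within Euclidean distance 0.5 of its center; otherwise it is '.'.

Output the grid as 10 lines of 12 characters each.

Segment 0: (6,6) -> (6,9)
Segment 1: (6,9) -> (11,9)
Segment 2: (11,9) -> (9,9)
Segment 3: (9,9) -> (9,8)

Answer: ......######
......#..#..
......#.....
......#.....
............
............
............
............
............
............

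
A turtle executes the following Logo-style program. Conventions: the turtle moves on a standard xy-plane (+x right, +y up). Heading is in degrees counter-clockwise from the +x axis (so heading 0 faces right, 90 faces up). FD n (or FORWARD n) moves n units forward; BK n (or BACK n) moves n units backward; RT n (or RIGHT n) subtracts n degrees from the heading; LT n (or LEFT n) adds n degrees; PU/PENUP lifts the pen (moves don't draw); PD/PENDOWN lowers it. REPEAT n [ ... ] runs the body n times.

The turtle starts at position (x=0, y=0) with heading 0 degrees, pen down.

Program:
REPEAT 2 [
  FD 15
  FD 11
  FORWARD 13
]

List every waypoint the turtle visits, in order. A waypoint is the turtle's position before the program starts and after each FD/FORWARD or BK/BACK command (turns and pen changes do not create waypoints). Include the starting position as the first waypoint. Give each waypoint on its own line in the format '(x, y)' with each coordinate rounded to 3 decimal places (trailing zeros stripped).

Answer: (0, 0)
(15, 0)
(26, 0)
(39, 0)
(54, 0)
(65, 0)
(78, 0)

Derivation:
Executing turtle program step by step:
Start: pos=(0,0), heading=0, pen down
REPEAT 2 [
  -- iteration 1/2 --
  FD 15: (0,0) -> (15,0) [heading=0, draw]
  FD 11: (15,0) -> (26,0) [heading=0, draw]
  FD 13: (26,0) -> (39,0) [heading=0, draw]
  -- iteration 2/2 --
  FD 15: (39,0) -> (54,0) [heading=0, draw]
  FD 11: (54,0) -> (65,0) [heading=0, draw]
  FD 13: (65,0) -> (78,0) [heading=0, draw]
]
Final: pos=(78,0), heading=0, 6 segment(s) drawn
Waypoints (7 total):
(0, 0)
(15, 0)
(26, 0)
(39, 0)
(54, 0)
(65, 0)
(78, 0)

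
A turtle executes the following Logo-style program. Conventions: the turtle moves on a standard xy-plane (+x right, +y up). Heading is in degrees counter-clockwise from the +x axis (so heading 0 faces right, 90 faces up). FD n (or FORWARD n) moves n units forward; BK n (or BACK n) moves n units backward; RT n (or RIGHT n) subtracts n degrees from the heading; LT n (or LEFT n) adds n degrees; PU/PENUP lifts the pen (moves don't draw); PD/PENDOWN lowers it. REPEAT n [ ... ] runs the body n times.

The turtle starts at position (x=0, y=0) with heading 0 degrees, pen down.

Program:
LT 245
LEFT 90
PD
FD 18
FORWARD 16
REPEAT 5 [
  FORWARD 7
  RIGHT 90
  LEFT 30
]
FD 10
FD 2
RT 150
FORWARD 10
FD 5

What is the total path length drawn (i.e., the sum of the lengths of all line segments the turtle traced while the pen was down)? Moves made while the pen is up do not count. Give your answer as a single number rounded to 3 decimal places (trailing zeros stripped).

Answer: 96

Derivation:
Executing turtle program step by step:
Start: pos=(0,0), heading=0, pen down
LT 245: heading 0 -> 245
LT 90: heading 245 -> 335
PD: pen down
FD 18: (0,0) -> (16.314,-7.607) [heading=335, draw]
FD 16: (16.314,-7.607) -> (30.814,-14.369) [heading=335, draw]
REPEAT 5 [
  -- iteration 1/5 --
  FD 7: (30.814,-14.369) -> (37.159,-17.327) [heading=335, draw]
  RT 90: heading 335 -> 245
  LT 30: heading 245 -> 275
  -- iteration 2/5 --
  FD 7: (37.159,-17.327) -> (37.769,-24.301) [heading=275, draw]
  RT 90: heading 275 -> 185
  LT 30: heading 185 -> 215
  -- iteration 3/5 --
  FD 7: (37.769,-24.301) -> (32.035,-28.316) [heading=215, draw]
  RT 90: heading 215 -> 125
  LT 30: heading 125 -> 155
  -- iteration 4/5 --
  FD 7: (32.035,-28.316) -> (25.69,-25.357) [heading=155, draw]
  RT 90: heading 155 -> 65
  LT 30: heading 65 -> 95
  -- iteration 5/5 --
  FD 7: (25.69,-25.357) -> (25.08,-18.384) [heading=95, draw]
  RT 90: heading 95 -> 5
  LT 30: heading 5 -> 35
]
FD 10: (25.08,-18.384) -> (33.272,-12.648) [heading=35, draw]
FD 2: (33.272,-12.648) -> (34.91,-11.501) [heading=35, draw]
RT 150: heading 35 -> 245
FD 10: (34.91,-11.501) -> (30.684,-20.564) [heading=245, draw]
FD 5: (30.684,-20.564) -> (28.571,-25.096) [heading=245, draw]
Final: pos=(28.571,-25.096), heading=245, 11 segment(s) drawn

Segment lengths:
  seg 1: (0,0) -> (16.314,-7.607), length = 18
  seg 2: (16.314,-7.607) -> (30.814,-14.369), length = 16
  seg 3: (30.814,-14.369) -> (37.159,-17.327), length = 7
  seg 4: (37.159,-17.327) -> (37.769,-24.301), length = 7
  seg 5: (37.769,-24.301) -> (32.035,-28.316), length = 7
  seg 6: (32.035,-28.316) -> (25.69,-25.357), length = 7
  seg 7: (25.69,-25.357) -> (25.08,-18.384), length = 7
  seg 8: (25.08,-18.384) -> (33.272,-12.648), length = 10
  seg 9: (33.272,-12.648) -> (34.91,-11.501), length = 2
  seg 10: (34.91,-11.501) -> (30.684,-20.564), length = 10
  seg 11: (30.684,-20.564) -> (28.571,-25.096), length = 5
Total = 96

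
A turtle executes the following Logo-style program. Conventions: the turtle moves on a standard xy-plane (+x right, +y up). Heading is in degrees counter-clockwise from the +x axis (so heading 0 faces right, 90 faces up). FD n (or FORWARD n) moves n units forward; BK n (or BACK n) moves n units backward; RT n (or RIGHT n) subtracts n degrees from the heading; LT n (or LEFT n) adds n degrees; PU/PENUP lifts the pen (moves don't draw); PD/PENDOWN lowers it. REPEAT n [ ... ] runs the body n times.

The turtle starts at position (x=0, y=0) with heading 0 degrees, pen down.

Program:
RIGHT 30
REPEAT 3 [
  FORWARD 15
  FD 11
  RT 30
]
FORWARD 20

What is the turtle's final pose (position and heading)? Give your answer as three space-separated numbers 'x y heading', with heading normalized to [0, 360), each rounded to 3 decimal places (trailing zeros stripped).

Executing turtle program step by step:
Start: pos=(0,0), heading=0, pen down
RT 30: heading 0 -> 330
REPEAT 3 [
  -- iteration 1/3 --
  FD 15: (0,0) -> (12.99,-7.5) [heading=330, draw]
  FD 11: (12.99,-7.5) -> (22.517,-13) [heading=330, draw]
  RT 30: heading 330 -> 300
  -- iteration 2/3 --
  FD 15: (22.517,-13) -> (30.017,-25.99) [heading=300, draw]
  FD 11: (30.017,-25.99) -> (35.517,-35.517) [heading=300, draw]
  RT 30: heading 300 -> 270
  -- iteration 3/3 --
  FD 15: (35.517,-35.517) -> (35.517,-50.517) [heading=270, draw]
  FD 11: (35.517,-50.517) -> (35.517,-61.517) [heading=270, draw]
  RT 30: heading 270 -> 240
]
FD 20: (35.517,-61.517) -> (25.517,-78.837) [heading=240, draw]
Final: pos=(25.517,-78.837), heading=240, 7 segment(s) drawn

Answer: 25.517 -78.837 240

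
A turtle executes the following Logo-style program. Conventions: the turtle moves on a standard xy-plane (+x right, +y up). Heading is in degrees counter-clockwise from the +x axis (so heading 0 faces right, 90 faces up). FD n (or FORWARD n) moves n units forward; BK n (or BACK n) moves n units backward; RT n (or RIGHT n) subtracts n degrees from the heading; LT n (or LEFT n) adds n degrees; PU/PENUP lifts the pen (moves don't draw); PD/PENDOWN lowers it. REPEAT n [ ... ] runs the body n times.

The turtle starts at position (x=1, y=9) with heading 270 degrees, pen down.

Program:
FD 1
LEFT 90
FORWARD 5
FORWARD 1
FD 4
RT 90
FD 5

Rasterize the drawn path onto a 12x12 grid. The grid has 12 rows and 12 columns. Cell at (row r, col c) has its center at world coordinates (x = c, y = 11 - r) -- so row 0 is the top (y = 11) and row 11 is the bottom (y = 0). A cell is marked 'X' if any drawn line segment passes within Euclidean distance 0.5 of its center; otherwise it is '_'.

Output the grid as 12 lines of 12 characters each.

Answer: ____________
____________
_X__________
_XXXXXXXXXXX
___________X
___________X
___________X
___________X
___________X
____________
____________
____________

Derivation:
Segment 0: (1,9) -> (1,8)
Segment 1: (1,8) -> (6,8)
Segment 2: (6,8) -> (7,8)
Segment 3: (7,8) -> (11,8)
Segment 4: (11,8) -> (11,3)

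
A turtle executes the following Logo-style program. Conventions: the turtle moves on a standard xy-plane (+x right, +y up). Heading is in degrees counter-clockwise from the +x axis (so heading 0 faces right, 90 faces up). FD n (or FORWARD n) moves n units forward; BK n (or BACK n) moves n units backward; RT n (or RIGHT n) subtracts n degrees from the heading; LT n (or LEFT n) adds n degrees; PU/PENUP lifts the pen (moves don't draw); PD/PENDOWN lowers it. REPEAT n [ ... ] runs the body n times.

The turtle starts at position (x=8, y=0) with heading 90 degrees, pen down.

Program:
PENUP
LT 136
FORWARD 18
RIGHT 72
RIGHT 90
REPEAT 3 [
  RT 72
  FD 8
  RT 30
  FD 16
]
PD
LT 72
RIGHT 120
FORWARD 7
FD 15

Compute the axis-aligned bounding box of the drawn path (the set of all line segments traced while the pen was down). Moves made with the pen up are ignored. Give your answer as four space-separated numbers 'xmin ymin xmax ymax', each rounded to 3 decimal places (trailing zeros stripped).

Answer: -13.262 -23.348 -5.738 -2.674

Derivation:
Executing turtle program step by step:
Start: pos=(8,0), heading=90, pen down
PU: pen up
LT 136: heading 90 -> 226
FD 18: (8,0) -> (-4.504,-12.948) [heading=226, move]
RT 72: heading 226 -> 154
RT 90: heading 154 -> 64
REPEAT 3 [
  -- iteration 1/3 --
  RT 72: heading 64 -> 352
  FD 8: (-4.504,-12.948) -> (3.418,-14.062) [heading=352, move]
  RT 30: heading 352 -> 322
  FD 16: (3.418,-14.062) -> (16.026,-23.912) [heading=322, move]
  -- iteration 2/3 --
  RT 72: heading 322 -> 250
  FD 8: (16.026,-23.912) -> (13.29,-31.43) [heading=250, move]
  RT 30: heading 250 -> 220
  FD 16: (13.29,-31.43) -> (1.034,-41.714) [heading=220, move]
  -- iteration 3/3 --
  RT 72: heading 220 -> 148
  FD 8: (1.034,-41.714) -> (-5.751,-37.475) [heading=148, move]
  RT 30: heading 148 -> 118
  FD 16: (-5.751,-37.475) -> (-13.262,-23.348) [heading=118, move]
]
PD: pen down
LT 72: heading 118 -> 190
RT 120: heading 190 -> 70
FD 7: (-13.262,-23.348) -> (-10.868,-16.77) [heading=70, draw]
FD 15: (-10.868,-16.77) -> (-5.738,-2.674) [heading=70, draw]
Final: pos=(-5.738,-2.674), heading=70, 2 segment(s) drawn

Segment endpoints: x in {-13.262, -10.868, -5.738}, y in {-23.348, -16.77, -2.674}
xmin=-13.262, ymin=-23.348, xmax=-5.738, ymax=-2.674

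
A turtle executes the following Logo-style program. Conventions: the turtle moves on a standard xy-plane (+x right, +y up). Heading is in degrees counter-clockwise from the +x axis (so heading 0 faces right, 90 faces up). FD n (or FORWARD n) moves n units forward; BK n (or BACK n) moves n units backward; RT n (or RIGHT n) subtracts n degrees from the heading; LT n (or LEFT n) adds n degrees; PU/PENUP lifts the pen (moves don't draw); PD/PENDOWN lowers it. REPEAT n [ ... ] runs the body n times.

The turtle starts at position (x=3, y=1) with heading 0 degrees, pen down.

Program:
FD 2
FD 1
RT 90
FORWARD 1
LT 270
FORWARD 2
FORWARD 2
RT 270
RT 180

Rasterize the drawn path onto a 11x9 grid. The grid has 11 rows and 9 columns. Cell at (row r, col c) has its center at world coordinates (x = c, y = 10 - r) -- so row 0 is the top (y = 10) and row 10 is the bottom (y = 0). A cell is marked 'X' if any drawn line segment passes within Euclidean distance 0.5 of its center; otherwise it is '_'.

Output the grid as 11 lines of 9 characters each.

Answer: _________
_________
_________
_________
_________
_________
_________
_________
_________
___XXXX__
__XXXXX__

Derivation:
Segment 0: (3,1) -> (5,1)
Segment 1: (5,1) -> (6,1)
Segment 2: (6,1) -> (6,0)
Segment 3: (6,0) -> (4,0)
Segment 4: (4,0) -> (2,0)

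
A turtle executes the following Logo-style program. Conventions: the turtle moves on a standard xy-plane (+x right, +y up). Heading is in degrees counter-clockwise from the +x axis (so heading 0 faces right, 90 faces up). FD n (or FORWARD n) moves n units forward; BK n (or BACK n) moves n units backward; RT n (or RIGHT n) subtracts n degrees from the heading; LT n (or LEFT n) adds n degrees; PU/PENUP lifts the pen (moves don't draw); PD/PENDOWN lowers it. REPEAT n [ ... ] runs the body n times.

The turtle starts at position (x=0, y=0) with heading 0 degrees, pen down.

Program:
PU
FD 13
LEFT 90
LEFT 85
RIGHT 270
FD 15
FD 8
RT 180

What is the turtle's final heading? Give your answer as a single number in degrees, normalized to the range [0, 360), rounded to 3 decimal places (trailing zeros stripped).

Answer: 85

Derivation:
Executing turtle program step by step:
Start: pos=(0,0), heading=0, pen down
PU: pen up
FD 13: (0,0) -> (13,0) [heading=0, move]
LT 90: heading 0 -> 90
LT 85: heading 90 -> 175
RT 270: heading 175 -> 265
FD 15: (13,0) -> (11.693,-14.943) [heading=265, move]
FD 8: (11.693,-14.943) -> (10.995,-22.912) [heading=265, move]
RT 180: heading 265 -> 85
Final: pos=(10.995,-22.912), heading=85, 0 segment(s) drawn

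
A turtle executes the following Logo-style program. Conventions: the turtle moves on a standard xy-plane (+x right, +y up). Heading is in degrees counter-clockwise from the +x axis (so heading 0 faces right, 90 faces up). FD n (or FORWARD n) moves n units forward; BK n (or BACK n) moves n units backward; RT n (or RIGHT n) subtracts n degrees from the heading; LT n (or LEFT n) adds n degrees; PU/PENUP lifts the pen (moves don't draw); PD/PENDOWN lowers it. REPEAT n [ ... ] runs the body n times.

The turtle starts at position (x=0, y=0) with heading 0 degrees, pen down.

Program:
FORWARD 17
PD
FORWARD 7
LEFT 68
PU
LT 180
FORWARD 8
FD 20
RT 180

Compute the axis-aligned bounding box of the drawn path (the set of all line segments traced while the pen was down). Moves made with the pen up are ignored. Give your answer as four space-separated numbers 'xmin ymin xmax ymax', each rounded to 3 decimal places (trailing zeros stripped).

Executing turtle program step by step:
Start: pos=(0,0), heading=0, pen down
FD 17: (0,0) -> (17,0) [heading=0, draw]
PD: pen down
FD 7: (17,0) -> (24,0) [heading=0, draw]
LT 68: heading 0 -> 68
PU: pen up
LT 180: heading 68 -> 248
FD 8: (24,0) -> (21.003,-7.417) [heading=248, move]
FD 20: (21.003,-7.417) -> (13.511,-25.961) [heading=248, move]
RT 180: heading 248 -> 68
Final: pos=(13.511,-25.961), heading=68, 2 segment(s) drawn

Segment endpoints: x in {0, 17, 24}, y in {0}
xmin=0, ymin=0, xmax=24, ymax=0

Answer: 0 0 24 0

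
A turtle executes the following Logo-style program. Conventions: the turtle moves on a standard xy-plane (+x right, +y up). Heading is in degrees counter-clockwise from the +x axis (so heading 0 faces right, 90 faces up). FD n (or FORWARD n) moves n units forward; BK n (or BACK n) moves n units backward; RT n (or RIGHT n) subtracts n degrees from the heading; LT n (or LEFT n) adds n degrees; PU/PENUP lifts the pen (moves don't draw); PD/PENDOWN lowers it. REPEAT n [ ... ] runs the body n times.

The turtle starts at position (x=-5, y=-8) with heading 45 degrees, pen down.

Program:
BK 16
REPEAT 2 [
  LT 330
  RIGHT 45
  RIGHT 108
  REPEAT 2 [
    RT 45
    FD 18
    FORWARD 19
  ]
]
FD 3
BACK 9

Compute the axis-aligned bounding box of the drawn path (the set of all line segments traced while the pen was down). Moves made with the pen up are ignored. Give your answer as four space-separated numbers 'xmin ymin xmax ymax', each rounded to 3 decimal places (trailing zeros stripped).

Answer: -112.974 -51.851 -5 10.119

Derivation:
Executing turtle program step by step:
Start: pos=(-5,-8), heading=45, pen down
BK 16: (-5,-8) -> (-16.314,-19.314) [heading=45, draw]
REPEAT 2 [
  -- iteration 1/2 --
  LT 330: heading 45 -> 15
  RT 45: heading 15 -> 330
  RT 108: heading 330 -> 222
  REPEAT 2 [
    -- iteration 1/2 --
    RT 45: heading 222 -> 177
    FD 18: (-16.314,-19.314) -> (-34.289,-18.372) [heading=177, draw]
    FD 19: (-34.289,-18.372) -> (-53.263,-17.377) [heading=177, draw]
    -- iteration 2/2 --
    RT 45: heading 177 -> 132
    FD 18: (-53.263,-17.377) -> (-65.307,-4.001) [heading=132, draw]
    FD 19: (-65.307,-4.001) -> (-78.021,10.119) [heading=132, draw]
  ]
  -- iteration 2/2 --
  LT 330: heading 132 -> 102
  RT 45: heading 102 -> 57
  RT 108: heading 57 -> 309
  REPEAT 2 [
    -- iteration 1/2 --
    RT 45: heading 309 -> 264
    FD 18: (-78.021,10.119) -> (-79.902,-7.782) [heading=264, draw]
    FD 19: (-79.902,-7.782) -> (-81.888,-26.678) [heading=264, draw]
    -- iteration 2/2 --
    RT 45: heading 264 -> 219
    FD 18: (-81.888,-26.678) -> (-95.877,-38.006) [heading=219, draw]
    FD 19: (-95.877,-38.006) -> (-110.643,-49.963) [heading=219, draw]
  ]
]
FD 3: (-110.643,-49.963) -> (-112.974,-51.851) [heading=219, draw]
BK 9: (-112.974,-51.851) -> (-105.98,-46.187) [heading=219, draw]
Final: pos=(-105.98,-46.187), heading=219, 11 segment(s) drawn

Segment endpoints: x in {-112.974, -110.643, -105.98, -95.877, -81.888, -79.902, -78.021, -65.307, -53.263, -34.289, -16.314, -5}, y in {-51.851, -49.963, -46.187, -38.006, -26.678, -19.314, -18.372, -17.377, -8, -7.782, -4.001, 10.119}
xmin=-112.974, ymin=-51.851, xmax=-5, ymax=10.119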